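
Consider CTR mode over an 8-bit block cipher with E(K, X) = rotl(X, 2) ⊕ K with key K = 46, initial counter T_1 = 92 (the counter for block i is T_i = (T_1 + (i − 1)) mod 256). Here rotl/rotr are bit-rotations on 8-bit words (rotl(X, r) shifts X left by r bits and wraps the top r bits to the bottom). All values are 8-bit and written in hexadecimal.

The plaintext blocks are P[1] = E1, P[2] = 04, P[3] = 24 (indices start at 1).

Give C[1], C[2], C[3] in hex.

C[1] = ED, C[2] = 0C, C[3] = 30

CTR encryption: S_i = E(K, T_i) where T_i is the counter for block i; C_i = P_i ⊕ S_i.
C[1]: T = 92, S = E(K, T) = 0C; E1 ⊕ 0C = ED.
C[2]: T = 93, S = E(K, T) = 08; 04 ⊕ 08 = 0C.
C[3]: T = 94, S = E(K, T) = 14; 24 ⊕ 14 = 30.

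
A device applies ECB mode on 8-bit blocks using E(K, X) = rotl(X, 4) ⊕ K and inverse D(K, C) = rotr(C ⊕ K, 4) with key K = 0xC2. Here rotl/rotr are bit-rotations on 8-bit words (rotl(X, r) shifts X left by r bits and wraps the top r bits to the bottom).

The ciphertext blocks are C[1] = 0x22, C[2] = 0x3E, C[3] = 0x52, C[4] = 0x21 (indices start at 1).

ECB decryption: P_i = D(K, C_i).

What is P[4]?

P[4] = 0x3E

P[4]: D(K, 0x21) = 0x3E.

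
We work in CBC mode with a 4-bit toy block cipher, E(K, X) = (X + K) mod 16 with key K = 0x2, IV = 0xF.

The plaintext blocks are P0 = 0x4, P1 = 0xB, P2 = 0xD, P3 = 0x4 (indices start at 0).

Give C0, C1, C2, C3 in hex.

CBC encryption: C_i = E(K, P_i ⊕ C_{i−1}), with C_{−1} = IV.
C0: P0 ⊕ 0xF = 0xB; E(K, 0xB) = 0xD.
C1: P1 ⊕ 0xD = 0x6; E(K, 0x6) = 0x8.
C2: P2 ⊕ 0x8 = 0x5; E(K, 0x5) = 0x7.
C3: P3 ⊕ 0x7 = 0x3; E(K, 0x3) = 0x5.

C0 = 0xD, C1 = 0x8, C2 = 0x7, C3 = 0x5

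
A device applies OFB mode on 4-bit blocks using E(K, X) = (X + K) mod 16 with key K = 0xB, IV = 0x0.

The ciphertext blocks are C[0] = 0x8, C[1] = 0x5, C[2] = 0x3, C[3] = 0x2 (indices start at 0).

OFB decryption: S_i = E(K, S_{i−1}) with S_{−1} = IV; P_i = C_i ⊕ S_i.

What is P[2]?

P[2] = 0x2

P[0]: S = E(K, 0x0) = 0xB; 0x8 ⊕ 0xB = 0x3.
P[1]: S = E(K, 0xB) = 0x6; 0x5 ⊕ 0x6 = 0x3.
P[2]: S = E(K, 0x6) = 0x1; 0x3 ⊕ 0x1 = 0x2.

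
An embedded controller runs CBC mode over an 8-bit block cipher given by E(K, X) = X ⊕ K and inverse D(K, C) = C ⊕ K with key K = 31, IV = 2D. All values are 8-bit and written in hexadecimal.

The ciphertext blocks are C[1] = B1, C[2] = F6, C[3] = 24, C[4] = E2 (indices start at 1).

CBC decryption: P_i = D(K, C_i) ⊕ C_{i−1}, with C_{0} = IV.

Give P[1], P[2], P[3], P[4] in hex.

P[1] = AD, P[2] = 76, P[3] = E3, P[4] = F7

P[1]: D(K, B1) = 80; 80 ⊕ 2D = AD.
P[2]: D(K, F6) = C7; C7 ⊕ B1 = 76.
P[3]: D(K, 24) = 15; 15 ⊕ F6 = E3.
P[4]: D(K, E2) = D3; D3 ⊕ 24 = F7.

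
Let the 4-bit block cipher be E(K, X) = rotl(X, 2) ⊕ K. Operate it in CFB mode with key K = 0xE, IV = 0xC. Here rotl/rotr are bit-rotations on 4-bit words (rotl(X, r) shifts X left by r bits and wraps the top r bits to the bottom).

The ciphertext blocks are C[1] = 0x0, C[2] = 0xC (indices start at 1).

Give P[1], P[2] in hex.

P[1] = 0xD, P[2] = 0x2

CFB decryption: P_i = C_i ⊕ E(K, C_{i−1}), with C_{0} = IV.
P[1]: E(K, 0xC) = 0xD; 0x0 ⊕ 0xD = 0xD.
P[2]: E(K, 0x0) = 0xE; 0xC ⊕ 0xE = 0x2.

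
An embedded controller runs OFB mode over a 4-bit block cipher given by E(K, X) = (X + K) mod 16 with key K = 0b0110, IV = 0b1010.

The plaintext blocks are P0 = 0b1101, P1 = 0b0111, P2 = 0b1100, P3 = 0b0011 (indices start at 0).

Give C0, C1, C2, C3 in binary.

OFB encryption: S_i = E(K, S_{i−1}) with S_{−1} = IV; C_i = P_i ⊕ S_i.
C0: S = E(K, 0b1010) = 0b0000; 0b1101 ⊕ 0b0000 = 0b1101.
C1: S = E(K, 0b0000) = 0b0110; 0b0111 ⊕ 0b0110 = 0b0001.
C2: S = E(K, 0b0110) = 0b1100; 0b1100 ⊕ 0b1100 = 0b0000.
C3: S = E(K, 0b1100) = 0b0010; 0b0011 ⊕ 0b0010 = 0b0001.

C0 = 0b1101, C1 = 0b0001, C2 = 0b0000, C3 = 0b0001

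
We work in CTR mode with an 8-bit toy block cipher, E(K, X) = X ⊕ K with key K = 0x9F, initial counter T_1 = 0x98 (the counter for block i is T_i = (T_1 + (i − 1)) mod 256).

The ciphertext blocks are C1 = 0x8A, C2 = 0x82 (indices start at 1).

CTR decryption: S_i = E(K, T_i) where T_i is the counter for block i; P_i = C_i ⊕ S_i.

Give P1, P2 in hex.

P1: T = 0x98, S = E(K, T) = 0x07; 0x8A ⊕ 0x07 = 0x8D.
P2: T = 0x99, S = E(K, T) = 0x06; 0x82 ⊕ 0x06 = 0x84.

P1 = 0x8D, P2 = 0x84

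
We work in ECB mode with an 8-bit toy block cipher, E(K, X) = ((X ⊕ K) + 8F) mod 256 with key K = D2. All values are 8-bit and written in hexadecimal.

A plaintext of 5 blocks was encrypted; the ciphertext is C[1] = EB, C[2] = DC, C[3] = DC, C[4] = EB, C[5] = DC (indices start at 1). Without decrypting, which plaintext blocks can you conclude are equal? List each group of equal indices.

ECB encrypts each block independently with the same key, so equal ciphertext blocks imply equal plaintext blocks.
C[1] = C[4] = EB, so P[1] = P[4].
C[2] = C[3] = C[5] = DC, so P[2] = P[3] = P[5].

P[1] = P[4]; P[2] = P[3] = P[5]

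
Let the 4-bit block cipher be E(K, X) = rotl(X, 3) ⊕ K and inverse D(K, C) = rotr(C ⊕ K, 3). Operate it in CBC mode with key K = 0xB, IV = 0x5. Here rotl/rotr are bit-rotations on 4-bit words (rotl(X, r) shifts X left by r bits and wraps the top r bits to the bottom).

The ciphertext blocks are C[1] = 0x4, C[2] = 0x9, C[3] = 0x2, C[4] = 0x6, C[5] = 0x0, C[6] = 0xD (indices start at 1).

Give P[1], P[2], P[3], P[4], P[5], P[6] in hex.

CBC decryption: P_i = D(K, C_i) ⊕ C_{i−1}, with C_{0} = IV.
P[1]: D(K, 0x4) = 0xF; 0xF ⊕ 0x5 = 0xA.
P[2]: D(K, 0x9) = 0x4; 0x4 ⊕ 0x4 = 0x0.
P[3]: D(K, 0x2) = 0x3; 0x3 ⊕ 0x9 = 0xA.
P[4]: D(K, 0x6) = 0xB; 0xB ⊕ 0x2 = 0x9.
P[5]: D(K, 0x0) = 0x7; 0x7 ⊕ 0x6 = 0x1.
P[6]: D(K, 0xD) = 0xC; 0xC ⊕ 0x0 = 0xC.

P[1] = 0xA, P[2] = 0x0, P[3] = 0xA, P[4] = 0x9, P[5] = 0x1, P[6] = 0xC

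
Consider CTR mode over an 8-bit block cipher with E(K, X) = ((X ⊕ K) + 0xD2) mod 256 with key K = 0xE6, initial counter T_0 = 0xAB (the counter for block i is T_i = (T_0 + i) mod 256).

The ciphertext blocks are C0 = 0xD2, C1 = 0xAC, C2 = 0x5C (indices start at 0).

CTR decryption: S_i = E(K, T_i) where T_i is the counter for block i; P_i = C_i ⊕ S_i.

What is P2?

P2: T = 0xAD, S = E(K, T) = 0x1D; 0x5C ⊕ 0x1D = 0x41.

P2 = 0x41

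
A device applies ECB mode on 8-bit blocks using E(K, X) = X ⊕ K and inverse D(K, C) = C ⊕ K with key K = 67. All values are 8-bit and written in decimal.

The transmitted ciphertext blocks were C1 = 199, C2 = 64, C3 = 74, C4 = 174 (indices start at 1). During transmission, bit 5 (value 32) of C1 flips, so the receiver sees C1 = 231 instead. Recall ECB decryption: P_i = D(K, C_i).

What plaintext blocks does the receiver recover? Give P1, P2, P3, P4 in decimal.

Only C1 changed, to 231. In ECB, a change in C_i affects only P_i. Decrypting the received ciphertext:
P1: D(K, 231) = 164.
P2: D(K, 64) = 3.
P3: D(K, 74) = 9.
P4: D(K, 174) = 237.
Blocks that differ from the original plaintext: P1.

P1 = 164, P2 = 3, P3 = 9, P4 = 237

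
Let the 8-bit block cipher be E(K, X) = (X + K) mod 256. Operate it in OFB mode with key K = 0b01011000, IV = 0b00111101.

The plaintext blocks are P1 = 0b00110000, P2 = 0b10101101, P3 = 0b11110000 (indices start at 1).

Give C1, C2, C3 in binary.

C1 = 0b10100101, C2 = 0b01000000, C3 = 0b10110101

OFB encryption: S_i = E(K, S_{i−1}) with S_{0} = IV; C_i = P_i ⊕ S_i.
C1: S = E(K, 0b00111101) = 0b10010101; 0b00110000 ⊕ 0b10010101 = 0b10100101.
C2: S = E(K, 0b10010101) = 0b11101101; 0b10101101 ⊕ 0b11101101 = 0b01000000.
C3: S = E(K, 0b11101101) = 0b01000101; 0b11110000 ⊕ 0b01000101 = 0b10110101.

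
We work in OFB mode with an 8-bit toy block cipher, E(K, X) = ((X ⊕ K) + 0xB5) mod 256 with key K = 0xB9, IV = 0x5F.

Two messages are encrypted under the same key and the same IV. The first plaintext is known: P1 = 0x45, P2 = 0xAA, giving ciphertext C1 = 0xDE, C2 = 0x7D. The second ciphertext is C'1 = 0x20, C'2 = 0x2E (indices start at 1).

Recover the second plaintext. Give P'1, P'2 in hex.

P'1 = 0xBB, P'2 = 0xF9

In OFB with a reused IV, both messages share the same keystream S_i, so C_i ⊕ C'_i = P_i ⊕ P'_i and thus P'_i = P_i ⊕ C_i ⊕ C'_i.
P'1: 0x45 ⊕ 0xDE ⊕ 0x20 = 0xBB.
P'2: 0xAA ⊕ 0x7D ⊕ 0x2E = 0xF9.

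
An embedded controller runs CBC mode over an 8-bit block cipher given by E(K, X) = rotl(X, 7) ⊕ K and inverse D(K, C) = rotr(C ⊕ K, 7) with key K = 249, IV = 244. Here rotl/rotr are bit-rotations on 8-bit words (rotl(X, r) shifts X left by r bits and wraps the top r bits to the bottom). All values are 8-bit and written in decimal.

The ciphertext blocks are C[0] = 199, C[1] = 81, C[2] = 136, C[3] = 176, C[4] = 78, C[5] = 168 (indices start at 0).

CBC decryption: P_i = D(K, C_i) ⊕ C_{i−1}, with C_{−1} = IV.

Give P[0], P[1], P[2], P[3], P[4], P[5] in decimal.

P[0]: D(K, 199) = 124; 124 ⊕ 244 = 136.
P[1]: D(K, 81) = 81; 81 ⊕ 199 = 150.
P[2]: D(K, 136) = 226; 226 ⊕ 81 = 179.
P[3]: D(K, 176) = 146; 146 ⊕ 136 = 26.
P[4]: D(K, 78) = 111; 111 ⊕ 176 = 223.
P[5]: D(K, 168) = 162; 162 ⊕ 78 = 236.

P[0] = 136, P[1] = 150, P[2] = 179, P[3] = 26, P[4] = 223, P[5] = 236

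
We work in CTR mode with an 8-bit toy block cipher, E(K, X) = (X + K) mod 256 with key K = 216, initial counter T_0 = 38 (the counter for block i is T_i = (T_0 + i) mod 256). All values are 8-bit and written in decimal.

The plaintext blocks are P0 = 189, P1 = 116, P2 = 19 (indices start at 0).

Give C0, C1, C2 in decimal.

CTR encryption: S_i = E(K, T_i) where T_i is the counter for block i; C_i = P_i ⊕ S_i.
C0: T = 38, S = E(K, T) = 254; 189 ⊕ 254 = 67.
C1: T = 39, S = E(K, T) = 255; 116 ⊕ 255 = 139.
C2: T = 40, S = E(K, T) = 0; 19 ⊕ 0 = 19.

C0 = 67, C1 = 139, C2 = 19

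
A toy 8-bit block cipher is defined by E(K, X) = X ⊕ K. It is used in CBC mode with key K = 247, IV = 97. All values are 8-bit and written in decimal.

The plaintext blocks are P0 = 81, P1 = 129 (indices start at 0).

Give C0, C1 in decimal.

C0 = 199, C1 = 177

CBC encryption: C_i = E(K, P_i ⊕ C_{i−1}), with C_{−1} = IV.
C0: P0 ⊕ 97 = 48; E(K, 48) = 199.
C1: P1 ⊕ 199 = 70; E(K, 70) = 177.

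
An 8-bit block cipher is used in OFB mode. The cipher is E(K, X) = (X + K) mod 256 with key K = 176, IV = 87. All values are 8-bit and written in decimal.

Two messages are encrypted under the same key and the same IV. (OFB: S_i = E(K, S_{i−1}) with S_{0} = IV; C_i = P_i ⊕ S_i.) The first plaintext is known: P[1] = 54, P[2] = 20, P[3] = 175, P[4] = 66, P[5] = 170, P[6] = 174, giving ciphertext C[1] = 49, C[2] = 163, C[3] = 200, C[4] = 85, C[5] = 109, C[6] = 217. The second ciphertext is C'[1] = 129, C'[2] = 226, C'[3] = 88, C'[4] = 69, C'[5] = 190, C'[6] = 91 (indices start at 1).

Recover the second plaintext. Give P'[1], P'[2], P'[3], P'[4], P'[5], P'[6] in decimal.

In OFB with a reused IV, both messages share the same keystream S_i, so C_i ⊕ C'_i = P_i ⊕ P'_i and thus P'_i = P_i ⊕ C_i ⊕ C'_i.
P'[1]: 54 ⊕ 49 ⊕ 129 = 134.
P'[2]: 20 ⊕ 163 ⊕ 226 = 85.
P'[3]: 175 ⊕ 200 ⊕ 88 = 63.
P'[4]: 66 ⊕ 85 ⊕ 69 = 82.
P'[5]: 170 ⊕ 109 ⊕ 190 = 121.
P'[6]: 174 ⊕ 217 ⊕ 91 = 44.

P'[1] = 134, P'[2] = 85, P'[3] = 63, P'[4] = 82, P'[5] = 121, P'[6] = 44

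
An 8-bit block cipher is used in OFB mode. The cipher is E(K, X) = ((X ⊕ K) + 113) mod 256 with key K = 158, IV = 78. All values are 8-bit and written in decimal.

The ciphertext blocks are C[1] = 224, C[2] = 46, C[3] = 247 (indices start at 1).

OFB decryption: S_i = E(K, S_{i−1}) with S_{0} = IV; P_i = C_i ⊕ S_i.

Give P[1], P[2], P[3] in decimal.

P[1] = 161, P[2] = 126, P[3] = 200

P[1]: S = E(K, 78) = 65; 224 ⊕ 65 = 161.
P[2]: S = E(K, 65) = 80; 46 ⊕ 80 = 126.
P[3]: S = E(K, 80) = 63; 247 ⊕ 63 = 200.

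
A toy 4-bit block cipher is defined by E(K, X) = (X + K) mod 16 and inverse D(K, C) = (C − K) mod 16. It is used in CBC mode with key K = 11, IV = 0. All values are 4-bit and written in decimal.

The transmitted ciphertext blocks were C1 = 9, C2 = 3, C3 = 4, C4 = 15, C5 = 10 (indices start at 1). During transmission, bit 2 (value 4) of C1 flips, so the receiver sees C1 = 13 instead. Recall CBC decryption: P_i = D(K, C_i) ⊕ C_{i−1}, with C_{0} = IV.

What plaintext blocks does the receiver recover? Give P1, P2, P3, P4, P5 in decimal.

P1 = 2, P2 = 5, P3 = 10, P4 = 0, P5 = 0

Only C1 changed, to 13. In CBC, a change in C_i garbles P_i and flips the same bit in P_{i+1}. Decrypting the received ciphertext:
P1: D(K, 13) = 2; 2 ⊕ 0 = 2.
P2: D(K, 3) = 8; 8 ⊕ 13 = 5.
P3: D(K, 4) = 9; 9 ⊕ 3 = 10.
P4: D(K, 15) = 4; 4 ⊕ 4 = 0.
P5: D(K, 10) = 15; 15 ⊕ 15 = 0.
Blocks that differ from the original plaintext: P1, P2.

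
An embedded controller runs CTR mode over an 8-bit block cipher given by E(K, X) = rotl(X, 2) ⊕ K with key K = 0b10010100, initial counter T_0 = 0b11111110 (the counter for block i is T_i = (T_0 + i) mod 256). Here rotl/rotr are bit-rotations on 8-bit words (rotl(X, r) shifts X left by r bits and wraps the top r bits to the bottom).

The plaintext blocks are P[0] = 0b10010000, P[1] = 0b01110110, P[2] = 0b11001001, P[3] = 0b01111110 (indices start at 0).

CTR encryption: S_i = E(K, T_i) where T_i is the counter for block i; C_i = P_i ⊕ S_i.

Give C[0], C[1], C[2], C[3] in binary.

C[0] = 0b11111111, C[1] = 0b00011101, C[2] = 0b01011101, C[3] = 0b11101110

C[0]: T = 0b11111110, S = E(K, T) = 0b01101111; 0b10010000 ⊕ 0b01101111 = 0b11111111.
C[1]: T = 0b11111111, S = E(K, T) = 0b01101011; 0b01110110 ⊕ 0b01101011 = 0b00011101.
C[2]: T = 0b00000000, S = E(K, T) = 0b10010100; 0b11001001 ⊕ 0b10010100 = 0b01011101.
C[3]: T = 0b00000001, S = E(K, T) = 0b10010000; 0b01111110 ⊕ 0b10010000 = 0b11101110.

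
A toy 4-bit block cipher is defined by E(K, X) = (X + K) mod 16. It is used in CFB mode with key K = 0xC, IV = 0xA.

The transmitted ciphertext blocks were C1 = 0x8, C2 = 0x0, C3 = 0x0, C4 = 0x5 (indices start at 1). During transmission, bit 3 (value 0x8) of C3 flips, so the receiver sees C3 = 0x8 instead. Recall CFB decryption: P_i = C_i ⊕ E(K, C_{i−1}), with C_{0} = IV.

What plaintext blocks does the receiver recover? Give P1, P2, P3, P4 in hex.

Only C3 changed, to 0x8. In CFB, a change in C_i flips the same bit in P_i and garbles P_{i+1}. Decrypting the received ciphertext:
P1: E(K, 0xA) = 0x6; 0x8 ⊕ 0x6 = 0xE.
P2: E(K, 0x8) = 0x4; 0x0 ⊕ 0x4 = 0x4.
P3: E(K, 0x0) = 0xC; 0x8 ⊕ 0xC = 0x4.
P4: E(K, 0x8) = 0x4; 0x5 ⊕ 0x4 = 0x1.
Blocks that differ from the original plaintext: P3, P4.

P1 = 0xE, P2 = 0x4, P3 = 0x4, P4 = 0x1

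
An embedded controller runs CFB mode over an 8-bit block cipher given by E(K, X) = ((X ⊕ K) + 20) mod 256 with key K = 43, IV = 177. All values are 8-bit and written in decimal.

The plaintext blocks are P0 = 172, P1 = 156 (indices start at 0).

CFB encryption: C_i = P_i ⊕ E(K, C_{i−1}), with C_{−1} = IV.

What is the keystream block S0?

C0: E(K, 177) = 174; 172 ⊕ 174 = 2.
So S0 = 174.

174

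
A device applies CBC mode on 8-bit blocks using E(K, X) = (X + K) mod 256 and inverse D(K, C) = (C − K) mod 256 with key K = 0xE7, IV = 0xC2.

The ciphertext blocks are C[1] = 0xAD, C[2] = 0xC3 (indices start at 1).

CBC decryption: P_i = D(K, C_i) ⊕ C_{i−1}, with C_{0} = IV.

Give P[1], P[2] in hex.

P[1]: D(K, 0xAD) = 0xC6; 0xC6 ⊕ 0xC2 = 0x04.
P[2]: D(K, 0xC3) = 0xDC; 0xDC ⊕ 0xAD = 0x71.

P[1] = 0x04, P[2] = 0x71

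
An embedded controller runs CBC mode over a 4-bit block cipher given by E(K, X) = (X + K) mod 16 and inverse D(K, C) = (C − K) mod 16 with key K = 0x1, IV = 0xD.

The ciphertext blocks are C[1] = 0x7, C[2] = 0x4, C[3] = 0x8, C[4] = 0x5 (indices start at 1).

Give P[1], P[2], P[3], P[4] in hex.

CBC decryption: P_i = D(K, C_i) ⊕ C_{i−1}, with C_{0} = IV.
P[1]: D(K, 0x7) = 0x6; 0x6 ⊕ 0xD = 0xB.
P[2]: D(K, 0x4) = 0x3; 0x3 ⊕ 0x7 = 0x4.
P[3]: D(K, 0x8) = 0x7; 0x7 ⊕ 0x4 = 0x3.
P[4]: D(K, 0x5) = 0x4; 0x4 ⊕ 0x8 = 0xC.

P[1] = 0xB, P[2] = 0x4, P[3] = 0x3, P[4] = 0xC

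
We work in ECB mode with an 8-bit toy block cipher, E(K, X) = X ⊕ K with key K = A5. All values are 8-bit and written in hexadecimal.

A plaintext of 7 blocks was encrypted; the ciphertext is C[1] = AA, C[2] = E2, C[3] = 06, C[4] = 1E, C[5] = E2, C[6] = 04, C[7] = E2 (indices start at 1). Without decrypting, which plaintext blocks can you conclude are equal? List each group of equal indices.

ECB encrypts each block independently with the same key, so equal ciphertext blocks imply equal plaintext blocks.
C[2] = C[5] = C[7] = E2, so P[2] = P[5] = P[7].

P[2] = P[5] = P[7]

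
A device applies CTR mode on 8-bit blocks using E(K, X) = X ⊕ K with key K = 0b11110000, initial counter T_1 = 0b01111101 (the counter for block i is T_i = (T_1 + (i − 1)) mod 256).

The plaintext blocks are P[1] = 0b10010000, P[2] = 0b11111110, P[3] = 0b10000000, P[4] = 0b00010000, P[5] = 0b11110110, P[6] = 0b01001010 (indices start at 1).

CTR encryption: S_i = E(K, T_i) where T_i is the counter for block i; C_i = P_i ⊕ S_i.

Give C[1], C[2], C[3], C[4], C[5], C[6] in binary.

C[1] = 0b00011101, C[2] = 0b01110000, C[3] = 0b00001111, C[4] = 0b01100000, C[5] = 0b10000111, C[6] = 0b00111000

C[1]: T = 0b01111101, S = E(K, T) = 0b10001101; 0b10010000 ⊕ 0b10001101 = 0b00011101.
C[2]: T = 0b01111110, S = E(K, T) = 0b10001110; 0b11111110 ⊕ 0b10001110 = 0b01110000.
C[3]: T = 0b01111111, S = E(K, T) = 0b10001111; 0b10000000 ⊕ 0b10001111 = 0b00001111.
C[4]: T = 0b10000000, S = E(K, T) = 0b01110000; 0b00010000 ⊕ 0b01110000 = 0b01100000.
C[5]: T = 0b10000001, S = E(K, T) = 0b01110001; 0b11110110 ⊕ 0b01110001 = 0b10000111.
C[6]: T = 0b10000010, S = E(K, T) = 0b01110010; 0b01001010 ⊕ 0b01110010 = 0b00111000.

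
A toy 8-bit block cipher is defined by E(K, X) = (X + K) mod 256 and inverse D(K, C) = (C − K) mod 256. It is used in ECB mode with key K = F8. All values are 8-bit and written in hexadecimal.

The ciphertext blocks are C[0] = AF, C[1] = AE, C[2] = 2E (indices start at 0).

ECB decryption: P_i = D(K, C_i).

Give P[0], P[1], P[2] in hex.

P[0] = B7, P[1] = B6, P[2] = 36

P[0]: D(K, AF) = B7.
P[1]: D(K, AE) = B6.
P[2]: D(K, 2E) = 36.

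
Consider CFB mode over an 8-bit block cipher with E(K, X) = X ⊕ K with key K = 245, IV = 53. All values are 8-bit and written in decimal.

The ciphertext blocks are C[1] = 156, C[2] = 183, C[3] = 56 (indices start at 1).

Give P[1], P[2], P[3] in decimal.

CFB decryption: P_i = C_i ⊕ E(K, C_{i−1}), with C_{0} = IV.
P[1]: E(K, 53) = 192; 156 ⊕ 192 = 92.
P[2]: E(K, 156) = 105; 183 ⊕ 105 = 222.
P[3]: E(K, 183) = 66; 56 ⊕ 66 = 122.

P[1] = 92, P[2] = 222, P[3] = 122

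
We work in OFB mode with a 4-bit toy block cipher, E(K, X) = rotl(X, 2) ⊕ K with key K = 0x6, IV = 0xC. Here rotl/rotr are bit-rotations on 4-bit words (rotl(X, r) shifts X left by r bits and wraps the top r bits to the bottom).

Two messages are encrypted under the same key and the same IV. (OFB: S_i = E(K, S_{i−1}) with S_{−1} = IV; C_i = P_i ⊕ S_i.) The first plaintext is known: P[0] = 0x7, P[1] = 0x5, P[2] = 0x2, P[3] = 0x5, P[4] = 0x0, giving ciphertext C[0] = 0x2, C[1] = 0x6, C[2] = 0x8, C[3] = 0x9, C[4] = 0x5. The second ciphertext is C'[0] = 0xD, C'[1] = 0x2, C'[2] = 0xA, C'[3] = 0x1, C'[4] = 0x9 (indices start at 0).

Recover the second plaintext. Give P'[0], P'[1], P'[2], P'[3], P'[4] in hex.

In OFB with a reused IV, both messages share the same keystream S_i, so C_i ⊕ C'_i = P_i ⊕ P'_i and thus P'_i = P_i ⊕ C_i ⊕ C'_i.
P'[0]: 0x7 ⊕ 0x2 ⊕ 0xD = 0x8.
P'[1]: 0x5 ⊕ 0x6 ⊕ 0x2 = 0x1.
P'[2]: 0x2 ⊕ 0x8 ⊕ 0xA = 0x0.
P'[3]: 0x5 ⊕ 0x9 ⊕ 0x1 = 0xD.
P'[4]: 0x0 ⊕ 0x5 ⊕ 0x9 = 0xC.

P'[0] = 0x8, P'[1] = 0x1, P'[2] = 0x0, P'[3] = 0xD, P'[4] = 0xC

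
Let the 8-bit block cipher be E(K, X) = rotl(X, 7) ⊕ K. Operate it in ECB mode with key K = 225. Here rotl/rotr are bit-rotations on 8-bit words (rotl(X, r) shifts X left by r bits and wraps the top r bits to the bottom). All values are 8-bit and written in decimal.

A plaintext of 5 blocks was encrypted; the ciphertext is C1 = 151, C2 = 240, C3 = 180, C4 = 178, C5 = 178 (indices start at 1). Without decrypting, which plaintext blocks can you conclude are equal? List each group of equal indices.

P4 = P5

ECB encrypts each block independently with the same key, so equal ciphertext blocks imply equal plaintext blocks.
C4 = C5 = 178, so P4 = P5.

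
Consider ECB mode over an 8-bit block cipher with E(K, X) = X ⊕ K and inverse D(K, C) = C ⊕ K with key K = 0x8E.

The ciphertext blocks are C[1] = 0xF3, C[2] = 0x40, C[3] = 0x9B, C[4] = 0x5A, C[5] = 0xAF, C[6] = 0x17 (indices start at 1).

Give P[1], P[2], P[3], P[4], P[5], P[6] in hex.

P[1] = 0x7D, P[2] = 0xCE, P[3] = 0x15, P[4] = 0xD4, P[5] = 0x21, P[6] = 0x99

ECB decryption: P_i = D(K, C_i).
P[1]: D(K, 0xF3) = 0x7D.
P[2]: D(K, 0x40) = 0xCE.
P[3]: D(K, 0x9B) = 0x15.
P[4]: D(K, 0x5A) = 0xD4.
P[5]: D(K, 0xAF) = 0x21.
P[6]: D(K, 0x17) = 0x99.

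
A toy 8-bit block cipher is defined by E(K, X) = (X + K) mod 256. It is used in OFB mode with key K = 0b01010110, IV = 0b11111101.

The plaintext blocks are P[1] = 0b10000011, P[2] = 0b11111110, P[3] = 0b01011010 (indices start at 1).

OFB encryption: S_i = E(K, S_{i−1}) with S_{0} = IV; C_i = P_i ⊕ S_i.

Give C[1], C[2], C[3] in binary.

C[1] = 0b11010000, C[2] = 0b01010111, C[3] = 0b10100101

C[1]: S = E(K, 0b11111101) = 0b01010011; 0b10000011 ⊕ 0b01010011 = 0b11010000.
C[2]: S = E(K, 0b01010011) = 0b10101001; 0b11111110 ⊕ 0b10101001 = 0b01010111.
C[3]: S = E(K, 0b10101001) = 0b11111111; 0b01011010 ⊕ 0b11111111 = 0b10100101.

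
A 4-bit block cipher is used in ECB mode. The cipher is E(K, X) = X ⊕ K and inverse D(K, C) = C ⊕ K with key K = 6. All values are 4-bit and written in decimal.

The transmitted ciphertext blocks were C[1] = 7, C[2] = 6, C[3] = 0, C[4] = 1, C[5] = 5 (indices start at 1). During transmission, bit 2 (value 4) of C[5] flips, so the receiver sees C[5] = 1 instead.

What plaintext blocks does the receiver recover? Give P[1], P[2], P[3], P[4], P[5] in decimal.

P[1] = 1, P[2] = 0, P[3] = 6, P[4] = 7, P[5] = 7

ECB decryption: P_i = D(K, C_i).
Only C[5] changed, to 1. In ECB, a change in C_i affects only P_i. Decrypting the received ciphertext:
P[1]: D(K, 7) = 1.
P[2]: D(K, 6) = 0.
P[3]: D(K, 0) = 6.
P[4]: D(K, 1) = 7.
P[5]: D(K, 1) = 7.
Blocks that differ from the original plaintext: P[5].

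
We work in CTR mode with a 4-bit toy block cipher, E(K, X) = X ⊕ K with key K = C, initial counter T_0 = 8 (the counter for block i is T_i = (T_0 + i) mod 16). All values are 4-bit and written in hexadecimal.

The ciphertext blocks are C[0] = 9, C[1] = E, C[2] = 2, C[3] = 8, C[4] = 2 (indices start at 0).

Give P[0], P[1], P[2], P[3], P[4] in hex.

CTR decryption: S_i = E(K, T_i) where T_i is the counter for block i; P_i = C_i ⊕ S_i.
P[0]: T = 8, S = E(K, T) = 4; 9 ⊕ 4 = D.
P[1]: T = 9, S = E(K, T) = 5; E ⊕ 5 = B.
P[2]: T = A, S = E(K, T) = 6; 2 ⊕ 6 = 4.
P[3]: T = B, S = E(K, T) = 7; 8 ⊕ 7 = F.
P[4]: T = C, S = E(K, T) = 0; 2 ⊕ 0 = 2.

P[0] = D, P[1] = B, P[2] = 4, P[3] = F, P[4] = 2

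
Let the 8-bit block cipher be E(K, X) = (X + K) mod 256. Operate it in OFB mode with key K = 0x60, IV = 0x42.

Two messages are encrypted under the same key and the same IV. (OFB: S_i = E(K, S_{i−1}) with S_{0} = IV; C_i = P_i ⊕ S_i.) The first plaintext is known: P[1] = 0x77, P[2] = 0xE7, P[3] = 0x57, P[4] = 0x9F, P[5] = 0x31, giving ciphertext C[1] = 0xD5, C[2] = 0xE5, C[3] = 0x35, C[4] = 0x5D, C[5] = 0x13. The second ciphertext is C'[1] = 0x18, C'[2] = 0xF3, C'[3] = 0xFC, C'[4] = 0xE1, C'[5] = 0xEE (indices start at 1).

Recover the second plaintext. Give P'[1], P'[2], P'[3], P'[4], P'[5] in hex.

In OFB with a reused IV, both messages share the same keystream S_i, so C_i ⊕ C'_i = P_i ⊕ P'_i and thus P'_i = P_i ⊕ C_i ⊕ C'_i.
P'[1]: 0x77 ⊕ 0xD5 ⊕ 0x18 = 0xBA.
P'[2]: 0xE7 ⊕ 0xE5 ⊕ 0xF3 = 0xF1.
P'[3]: 0x57 ⊕ 0x35 ⊕ 0xFC = 0x9E.
P'[4]: 0x9F ⊕ 0x5D ⊕ 0xE1 = 0x23.
P'[5]: 0x31 ⊕ 0x13 ⊕ 0xEE = 0xCC.

P'[1] = 0xBA, P'[2] = 0xF1, P'[3] = 0x9E, P'[4] = 0x23, P'[5] = 0xCC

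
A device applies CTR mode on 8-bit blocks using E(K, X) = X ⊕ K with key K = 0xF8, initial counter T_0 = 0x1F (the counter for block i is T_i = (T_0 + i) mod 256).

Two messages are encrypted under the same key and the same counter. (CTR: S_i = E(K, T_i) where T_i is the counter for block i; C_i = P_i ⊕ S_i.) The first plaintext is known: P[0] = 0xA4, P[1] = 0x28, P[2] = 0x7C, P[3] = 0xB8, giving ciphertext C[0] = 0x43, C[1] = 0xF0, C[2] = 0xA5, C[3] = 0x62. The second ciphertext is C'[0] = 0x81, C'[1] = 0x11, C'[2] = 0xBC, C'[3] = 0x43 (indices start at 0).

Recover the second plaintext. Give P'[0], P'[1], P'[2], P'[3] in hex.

In CTR with a reused counter, both messages share the same keystream S_i, so C_i ⊕ C'_i = P_i ⊕ P'_i and thus P'_i = P_i ⊕ C_i ⊕ C'_i.
P'[0]: 0xA4 ⊕ 0x43 ⊕ 0x81 = 0x66.
P'[1]: 0x28 ⊕ 0xF0 ⊕ 0x11 = 0xC9.
P'[2]: 0x7C ⊕ 0xA5 ⊕ 0xBC = 0x65.
P'[3]: 0xB8 ⊕ 0x62 ⊕ 0x43 = 0x99.

P'[0] = 0x66, P'[1] = 0xC9, P'[2] = 0x65, P'[3] = 0x99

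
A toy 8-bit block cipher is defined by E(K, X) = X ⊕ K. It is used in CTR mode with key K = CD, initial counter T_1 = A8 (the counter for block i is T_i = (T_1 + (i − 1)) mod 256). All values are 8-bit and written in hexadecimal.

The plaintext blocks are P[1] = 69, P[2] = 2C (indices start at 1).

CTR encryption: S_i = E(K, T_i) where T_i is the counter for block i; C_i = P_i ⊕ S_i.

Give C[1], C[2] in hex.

C[1] = 0C, C[2] = 48

C[1]: T = A8, S = E(K, T) = 65; 69 ⊕ 65 = 0C.
C[2]: T = A9, S = E(K, T) = 64; 2C ⊕ 64 = 48.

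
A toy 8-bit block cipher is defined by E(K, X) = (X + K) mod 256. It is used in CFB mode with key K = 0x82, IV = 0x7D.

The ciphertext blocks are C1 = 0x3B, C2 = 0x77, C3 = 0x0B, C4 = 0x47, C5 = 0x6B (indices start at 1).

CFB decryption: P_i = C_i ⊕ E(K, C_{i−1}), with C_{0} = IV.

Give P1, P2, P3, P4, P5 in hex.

P1: E(K, 0x7D) = 0xFF; 0x3B ⊕ 0xFF = 0xC4.
P2: E(K, 0x3B) = 0xBD; 0x77 ⊕ 0xBD = 0xCA.
P3: E(K, 0x77) = 0xF9; 0x0B ⊕ 0xF9 = 0xF2.
P4: E(K, 0x0B) = 0x8D; 0x47 ⊕ 0x8D = 0xCA.
P5: E(K, 0x47) = 0xC9; 0x6B ⊕ 0xC9 = 0xA2.

P1 = 0xC4, P2 = 0xCA, P3 = 0xF2, P4 = 0xCA, P5 = 0xA2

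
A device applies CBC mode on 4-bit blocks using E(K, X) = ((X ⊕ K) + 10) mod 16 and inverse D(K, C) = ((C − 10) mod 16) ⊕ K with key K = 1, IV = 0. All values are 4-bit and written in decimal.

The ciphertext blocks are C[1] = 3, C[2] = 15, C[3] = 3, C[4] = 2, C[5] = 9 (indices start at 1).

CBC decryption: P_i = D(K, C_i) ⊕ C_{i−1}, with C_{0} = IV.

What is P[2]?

P[2]: D(K, 15) = 4; 4 ⊕ 3 = 7.

P[2] = 7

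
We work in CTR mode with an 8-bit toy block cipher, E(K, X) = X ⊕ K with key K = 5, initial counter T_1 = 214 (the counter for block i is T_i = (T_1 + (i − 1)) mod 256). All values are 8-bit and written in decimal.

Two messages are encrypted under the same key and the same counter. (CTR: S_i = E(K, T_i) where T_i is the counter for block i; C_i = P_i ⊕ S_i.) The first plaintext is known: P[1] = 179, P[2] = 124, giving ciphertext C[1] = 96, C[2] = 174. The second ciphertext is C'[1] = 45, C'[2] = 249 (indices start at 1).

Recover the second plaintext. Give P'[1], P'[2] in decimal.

In CTR with a reused counter, both messages share the same keystream S_i, so C_i ⊕ C'_i = P_i ⊕ P'_i and thus P'_i = P_i ⊕ C_i ⊕ C'_i.
P'[1]: 179 ⊕ 96 ⊕ 45 = 254.
P'[2]: 124 ⊕ 174 ⊕ 249 = 43.

P'[1] = 254, P'[2] = 43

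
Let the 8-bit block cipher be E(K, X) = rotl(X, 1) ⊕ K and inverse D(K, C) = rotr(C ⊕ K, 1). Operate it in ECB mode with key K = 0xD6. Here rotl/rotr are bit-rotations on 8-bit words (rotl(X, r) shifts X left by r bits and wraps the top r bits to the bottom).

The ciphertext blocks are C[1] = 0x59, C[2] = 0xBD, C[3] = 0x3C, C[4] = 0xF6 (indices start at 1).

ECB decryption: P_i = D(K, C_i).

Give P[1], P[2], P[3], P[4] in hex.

P[1]: D(K, 0x59) = 0xC7.
P[2]: D(K, 0xBD) = 0xB5.
P[3]: D(K, 0x3C) = 0x75.
P[4]: D(K, 0xF6) = 0x10.

P[1] = 0xC7, P[2] = 0xB5, P[3] = 0x75, P[4] = 0x10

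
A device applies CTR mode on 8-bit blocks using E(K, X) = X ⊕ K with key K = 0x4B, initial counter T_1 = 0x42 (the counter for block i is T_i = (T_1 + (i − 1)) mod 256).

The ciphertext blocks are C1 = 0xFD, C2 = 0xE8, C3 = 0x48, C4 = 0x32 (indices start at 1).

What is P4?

P4 = 0x3C

CTR decryption: S_i = E(K, T_i) where T_i is the counter for block i; P_i = C_i ⊕ S_i.
P4: T = 0x45, S = E(K, T) = 0x0E; 0x32 ⊕ 0x0E = 0x3C.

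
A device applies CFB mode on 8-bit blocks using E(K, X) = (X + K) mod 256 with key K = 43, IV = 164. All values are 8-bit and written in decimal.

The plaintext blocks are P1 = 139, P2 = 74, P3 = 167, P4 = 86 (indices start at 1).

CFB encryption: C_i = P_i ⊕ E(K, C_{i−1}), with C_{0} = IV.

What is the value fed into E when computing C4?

C1: E(K, 164) = 207; 139 ⊕ 207 = 68.
C2: E(K, 68) = 111; 74 ⊕ 111 = 37.
C3: E(K, 37) = 80; 167 ⊕ 80 = 247.
C4: E(K, 247) = 34; 86 ⊕ 34 = 116.
So the input to E for block 4 is 247.

247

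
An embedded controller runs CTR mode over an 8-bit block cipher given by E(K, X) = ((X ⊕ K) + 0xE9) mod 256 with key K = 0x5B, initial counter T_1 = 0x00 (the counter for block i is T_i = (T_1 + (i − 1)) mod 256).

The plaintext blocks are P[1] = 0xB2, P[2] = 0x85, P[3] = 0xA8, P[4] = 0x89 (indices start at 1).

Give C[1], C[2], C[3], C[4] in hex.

CTR encryption: S_i = E(K, T_i) where T_i is the counter for block i; C_i = P_i ⊕ S_i.
C[1]: T = 0x00, S = E(K, T) = 0x44; 0xB2 ⊕ 0x44 = 0xF6.
C[2]: T = 0x01, S = E(K, T) = 0x43; 0x85 ⊕ 0x43 = 0xC6.
C[3]: T = 0x02, S = E(K, T) = 0x42; 0xA8 ⊕ 0x42 = 0xEA.
C[4]: T = 0x03, S = E(K, T) = 0x41; 0x89 ⊕ 0x41 = 0xC8.

C[1] = 0xF6, C[2] = 0xC6, C[3] = 0xEA, C[4] = 0xC8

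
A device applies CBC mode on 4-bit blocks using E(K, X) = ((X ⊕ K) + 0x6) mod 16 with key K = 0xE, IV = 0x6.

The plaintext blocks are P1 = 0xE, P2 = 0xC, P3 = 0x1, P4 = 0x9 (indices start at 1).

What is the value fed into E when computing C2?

0x0

CBC encryption: C_i = E(K, P_i ⊕ C_{i−1}), with C_{0} = IV.
C1: P1 ⊕ 0x6 = 0x8; E(K, 0x8) = 0xC.
C2: P2 ⊕ 0xC = 0x0; E(K, 0x0) = 0x4.
So the input to E for block 2 is 0x0.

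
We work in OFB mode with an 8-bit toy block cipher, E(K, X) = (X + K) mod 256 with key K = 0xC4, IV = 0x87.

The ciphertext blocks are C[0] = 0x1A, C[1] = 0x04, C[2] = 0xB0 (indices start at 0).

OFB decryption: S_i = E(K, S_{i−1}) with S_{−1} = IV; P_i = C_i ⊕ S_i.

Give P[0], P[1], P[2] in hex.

P[0]: S = E(K, 0x87) = 0x4B; 0x1A ⊕ 0x4B = 0x51.
P[1]: S = E(K, 0x4B) = 0x0F; 0x04 ⊕ 0x0F = 0x0B.
P[2]: S = E(K, 0x0F) = 0xD3; 0xB0 ⊕ 0xD3 = 0x63.

P[0] = 0x51, P[1] = 0x0B, P[2] = 0x63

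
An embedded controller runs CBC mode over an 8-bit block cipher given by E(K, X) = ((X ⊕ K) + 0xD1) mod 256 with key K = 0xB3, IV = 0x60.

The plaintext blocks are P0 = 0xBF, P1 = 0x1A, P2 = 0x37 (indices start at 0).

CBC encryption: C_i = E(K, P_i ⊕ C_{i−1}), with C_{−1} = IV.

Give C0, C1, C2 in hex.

C0 = 0x3D, C1 = 0x65, C2 = 0xB2

C0: P0 ⊕ 0x60 = 0xDF; E(K, 0xDF) = 0x3D.
C1: P1 ⊕ 0x3D = 0x27; E(K, 0x27) = 0x65.
C2: P2 ⊕ 0x65 = 0x52; E(K, 0x52) = 0xB2.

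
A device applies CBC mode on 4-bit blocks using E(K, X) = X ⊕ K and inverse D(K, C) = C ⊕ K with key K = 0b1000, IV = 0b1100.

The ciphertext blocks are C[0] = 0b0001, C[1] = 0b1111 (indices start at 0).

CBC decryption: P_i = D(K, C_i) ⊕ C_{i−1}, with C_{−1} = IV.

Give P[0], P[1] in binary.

P[0]: D(K, 0b0001) = 0b1001; 0b1001 ⊕ 0b1100 = 0b0101.
P[1]: D(K, 0b1111) = 0b0111; 0b0111 ⊕ 0b0001 = 0b0110.

P[0] = 0b0101, P[1] = 0b0110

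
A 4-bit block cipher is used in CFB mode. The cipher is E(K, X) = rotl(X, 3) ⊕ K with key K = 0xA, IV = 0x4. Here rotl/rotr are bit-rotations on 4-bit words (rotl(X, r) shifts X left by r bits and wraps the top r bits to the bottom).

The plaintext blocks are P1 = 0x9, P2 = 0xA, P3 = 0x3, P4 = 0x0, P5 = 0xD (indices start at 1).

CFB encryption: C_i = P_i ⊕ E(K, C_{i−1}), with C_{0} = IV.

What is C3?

C3 = 0xD

C1: E(K, 0x4) = 0x8; 0x9 ⊕ 0x8 = 0x1.
C2: E(K, 0x1) = 0x2; 0xA ⊕ 0x2 = 0x8.
C3: E(K, 0x8) = 0xE; 0x3 ⊕ 0xE = 0xD.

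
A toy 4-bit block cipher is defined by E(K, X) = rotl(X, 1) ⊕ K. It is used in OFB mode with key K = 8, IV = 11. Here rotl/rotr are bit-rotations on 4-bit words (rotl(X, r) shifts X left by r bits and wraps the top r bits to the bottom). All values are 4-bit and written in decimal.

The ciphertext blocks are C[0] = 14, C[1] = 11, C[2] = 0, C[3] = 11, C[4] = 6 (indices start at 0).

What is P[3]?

OFB decryption: S_i = E(K, S_{i−1}) with S_{−1} = IV; P_i = C_i ⊕ S_i.
P[0]: S = E(K, 11) = 15; 14 ⊕ 15 = 1.
P[1]: S = E(K, 15) = 7; 11 ⊕ 7 = 12.
P[2]: S = E(K, 7) = 6; 0 ⊕ 6 = 6.
P[3]: S = E(K, 6) = 4; 11 ⊕ 4 = 15.

P[3] = 15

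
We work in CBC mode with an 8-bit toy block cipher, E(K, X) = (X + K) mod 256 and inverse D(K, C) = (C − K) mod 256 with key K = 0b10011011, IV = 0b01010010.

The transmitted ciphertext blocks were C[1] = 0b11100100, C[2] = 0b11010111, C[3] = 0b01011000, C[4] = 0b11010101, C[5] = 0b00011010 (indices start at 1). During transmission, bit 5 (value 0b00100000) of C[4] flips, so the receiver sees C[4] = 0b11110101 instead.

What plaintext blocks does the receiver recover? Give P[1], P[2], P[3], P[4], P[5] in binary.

CBC decryption: P_i = D(K, C_i) ⊕ C_{i−1}, with C_{0} = IV.
Only C[4] changed, to 0b11110101. In CBC, a change in C_i garbles P_i and flips the same bit in P_{i+1}. Decrypting the received ciphertext:
P[1]: D(K, 0b11100100) = 0b01001001; 0b01001001 ⊕ 0b01010010 = 0b00011011.
P[2]: D(K, 0b11010111) = 0b00111100; 0b00111100 ⊕ 0b11100100 = 0b11011000.
P[3]: D(K, 0b01011000) = 0b10111101; 0b10111101 ⊕ 0b11010111 = 0b01101010.
P[4]: D(K, 0b11110101) = 0b01011010; 0b01011010 ⊕ 0b01011000 = 0b00000010.
P[5]: D(K, 0b00011010) = 0b01111111; 0b01111111 ⊕ 0b11110101 = 0b10001010.
Blocks that differ from the original plaintext: P[4], P[5].

P[1] = 0b00011011, P[2] = 0b11011000, P[3] = 0b01101010, P[4] = 0b00000010, P[5] = 0b10001010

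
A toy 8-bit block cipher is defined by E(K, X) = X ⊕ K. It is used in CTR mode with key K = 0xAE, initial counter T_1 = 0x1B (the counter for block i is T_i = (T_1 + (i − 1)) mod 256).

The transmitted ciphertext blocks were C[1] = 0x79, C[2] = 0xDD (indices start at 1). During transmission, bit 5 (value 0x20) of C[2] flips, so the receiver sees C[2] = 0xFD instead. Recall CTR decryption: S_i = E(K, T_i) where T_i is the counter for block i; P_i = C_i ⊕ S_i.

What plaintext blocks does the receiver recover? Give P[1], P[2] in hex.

Only C[2] changed, to 0xFD. In CTR, a change in C_i flips the same bit in P_i only; the keystream is unaffected. Decrypting the received ciphertext:
P[1]: T = 0x1B, S = E(K, T) = 0xB5; 0x79 ⊕ 0xB5 = 0xCC.
P[2]: T = 0x1C, S = E(K, T) = 0xB2; 0xFD ⊕ 0xB2 = 0x4F.
Blocks that differ from the original plaintext: P[2].

P[1] = 0xCC, P[2] = 0x4F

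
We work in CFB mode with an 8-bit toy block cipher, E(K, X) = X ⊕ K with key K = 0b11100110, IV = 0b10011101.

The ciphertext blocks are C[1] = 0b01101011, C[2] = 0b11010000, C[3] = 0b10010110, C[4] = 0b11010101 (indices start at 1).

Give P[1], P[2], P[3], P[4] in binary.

P[1] = 0b00010000, P[2] = 0b01011101, P[3] = 0b10100000, P[4] = 0b10100101

CFB decryption: P_i = C_i ⊕ E(K, C_{i−1}), with C_{0} = IV.
P[1]: E(K, 0b10011101) = 0b01111011; 0b01101011 ⊕ 0b01111011 = 0b00010000.
P[2]: E(K, 0b01101011) = 0b10001101; 0b11010000 ⊕ 0b10001101 = 0b01011101.
P[3]: E(K, 0b11010000) = 0b00110110; 0b10010110 ⊕ 0b00110110 = 0b10100000.
P[4]: E(K, 0b10010110) = 0b01110000; 0b11010101 ⊕ 0b01110000 = 0b10100101.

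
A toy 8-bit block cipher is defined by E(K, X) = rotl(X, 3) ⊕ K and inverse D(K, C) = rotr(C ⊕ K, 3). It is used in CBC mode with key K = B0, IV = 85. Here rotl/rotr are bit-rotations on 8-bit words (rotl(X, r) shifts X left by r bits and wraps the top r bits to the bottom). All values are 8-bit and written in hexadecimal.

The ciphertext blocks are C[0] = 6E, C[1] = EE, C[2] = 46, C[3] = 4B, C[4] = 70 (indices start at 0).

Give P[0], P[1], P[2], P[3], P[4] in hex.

P[0] = 5E, P[1] = A5, P[2] = 30, P[3] = 39, P[4] = 53

CBC decryption: P_i = D(K, C_i) ⊕ C_{i−1}, with C_{−1} = IV.
P[0]: D(K, 6E) = DB; DB ⊕ 85 = 5E.
P[1]: D(K, EE) = CB; CB ⊕ 6E = A5.
P[2]: D(K, 46) = DE; DE ⊕ EE = 30.
P[3]: D(K, 4B) = 7F; 7F ⊕ 46 = 39.
P[4]: D(K, 70) = 18; 18 ⊕ 4B = 53.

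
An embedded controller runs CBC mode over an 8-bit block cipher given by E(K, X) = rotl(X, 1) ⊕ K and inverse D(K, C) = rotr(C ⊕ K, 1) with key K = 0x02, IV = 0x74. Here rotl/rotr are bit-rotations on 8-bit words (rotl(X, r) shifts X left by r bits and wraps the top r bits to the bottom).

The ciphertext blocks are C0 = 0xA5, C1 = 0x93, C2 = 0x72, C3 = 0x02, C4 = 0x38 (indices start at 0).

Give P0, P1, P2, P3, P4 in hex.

CBC decryption: P_i = D(K, C_i) ⊕ C_{i−1}, with C_{−1} = IV.
P0: D(K, 0xA5) = 0xD3; 0xD3 ⊕ 0x74 = 0xA7.
P1: D(K, 0x93) = 0xC8; 0xC8 ⊕ 0xA5 = 0x6D.
P2: D(K, 0x72) = 0x38; 0x38 ⊕ 0x93 = 0xAB.
P3: D(K, 0x02) = 0x00; 0x00 ⊕ 0x72 = 0x72.
P4: D(K, 0x38) = 0x1D; 0x1D ⊕ 0x02 = 0x1F.

P0 = 0xA7, P1 = 0x6D, P2 = 0xAB, P3 = 0x72, P4 = 0x1F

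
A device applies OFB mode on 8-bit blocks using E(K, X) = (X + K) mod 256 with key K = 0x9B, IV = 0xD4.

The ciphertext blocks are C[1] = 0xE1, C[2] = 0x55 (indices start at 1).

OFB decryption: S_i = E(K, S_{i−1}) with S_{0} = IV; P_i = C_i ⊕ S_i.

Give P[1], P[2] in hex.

P[1]: S = E(K, 0xD4) = 0x6F; 0xE1 ⊕ 0x6F = 0x8E.
P[2]: S = E(K, 0x6F) = 0x0A; 0x55 ⊕ 0x0A = 0x5F.

P[1] = 0x8E, P[2] = 0x5F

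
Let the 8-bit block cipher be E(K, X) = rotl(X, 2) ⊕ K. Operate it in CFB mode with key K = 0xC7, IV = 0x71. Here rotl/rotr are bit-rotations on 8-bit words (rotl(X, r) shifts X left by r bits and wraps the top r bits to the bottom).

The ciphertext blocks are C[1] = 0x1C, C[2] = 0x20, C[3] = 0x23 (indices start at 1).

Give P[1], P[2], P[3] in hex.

P[1] = 0x1E, P[2] = 0x97, P[3] = 0x64

CFB decryption: P_i = C_i ⊕ E(K, C_{i−1}), with C_{0} = IV.
P[1]: E(K, 0x71) = 0x02; 0x1C ⊕ 0x02 = 0x1E.
P[2]: E(K, 0x1C) = 0xB7; 0x20 ⊕ 0xB7 = 0x97.
P[3]: E(K, 0x20) = 0x47; 0x23 ⊕ 0x47 = 0x64.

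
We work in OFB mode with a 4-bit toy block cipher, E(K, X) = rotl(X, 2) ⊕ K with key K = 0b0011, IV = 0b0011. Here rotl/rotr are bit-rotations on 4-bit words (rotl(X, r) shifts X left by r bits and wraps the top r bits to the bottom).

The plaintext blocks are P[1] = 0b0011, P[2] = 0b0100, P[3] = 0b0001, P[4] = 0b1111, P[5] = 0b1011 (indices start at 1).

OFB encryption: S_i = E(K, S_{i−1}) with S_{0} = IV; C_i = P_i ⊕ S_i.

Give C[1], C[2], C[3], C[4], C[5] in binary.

C[1] = 0b1100, C[2] = 0b1000, C[3] = 0b0001, C[4] = 0b1100, C[5] = 0b0100

C[1]: S = E(K, 0b0011) = 0b1111; 0b0011 ⊕ 0b1111 = 0b1100.
C[2]: S = E(K, 0b1111) = 0b1100; 0b0100 ⊕ 0b1100 = 0b1000.
C[3]: S = E(K, 0b1100) = 0b0000; 0b0001 ⊕ 0b0000 = 0b0001.
C[4]: S = E(K, 0b0000) = 0b0011; 0b1111 ⊕ 0b0011 = 0b1100.
C[5]: S = E(K, 0b0011) = 0b1111; 0b1011 ⊕ 0b1111 = 0b0100.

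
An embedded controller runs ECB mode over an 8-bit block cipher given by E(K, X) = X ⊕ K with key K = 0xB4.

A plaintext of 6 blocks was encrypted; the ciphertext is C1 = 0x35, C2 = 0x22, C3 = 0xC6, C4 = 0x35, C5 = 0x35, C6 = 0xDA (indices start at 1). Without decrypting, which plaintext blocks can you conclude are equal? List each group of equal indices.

ECB encrypts each block independently with the same key, so equal ciphertext blocks imply equal plaintext blocks.
C1 = C4 = C5 = 0x35, so P1 = P4 = P5.

P1 = P4 = P5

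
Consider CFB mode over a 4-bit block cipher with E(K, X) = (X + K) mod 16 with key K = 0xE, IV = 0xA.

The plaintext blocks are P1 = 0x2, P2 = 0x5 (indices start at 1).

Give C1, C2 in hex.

C1 = 0xA, C2 = 0xD

CFB encryption: C_i = P_i ⊕ E(K, C_{i−1}), with C_{0} = IV.
C1: E(K, 0xA) = 0x8; 0x2 ⊕ 0x8 = 0xA.
C2: E(K, 0xA) = 0x8; 0x5 ⊕ 0x8 = 0xD.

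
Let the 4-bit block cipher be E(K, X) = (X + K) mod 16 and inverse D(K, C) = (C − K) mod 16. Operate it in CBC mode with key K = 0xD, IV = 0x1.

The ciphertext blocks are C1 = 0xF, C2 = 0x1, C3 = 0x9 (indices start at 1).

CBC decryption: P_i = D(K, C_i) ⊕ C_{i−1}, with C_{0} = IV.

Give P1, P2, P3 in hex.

P1: D(K, 0xF) = 0x2; 0x2 ⊕ 0x1 = 0x3.
P2: D(K, 0x1) = 0x4; 0x4 ⊕ 0xF = 0xB.
P3: D(K, 0x9) = 0xC; 0xC ⊕ 0x1 = 0xD.

P1 = 0x3, P2 = 0xB, P3 = 0xD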